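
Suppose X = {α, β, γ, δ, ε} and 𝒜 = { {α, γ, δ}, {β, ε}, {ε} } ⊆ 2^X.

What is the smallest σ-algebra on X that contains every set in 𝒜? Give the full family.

Initial family (5 sets): { {}, {ε}, {β, ε}, {α, γ, δ}, X }.
Round 1 adds 2:
  {α, β, γ, δ}  = ᶜ of {ε}
  {α, γ, δ, ε}  = {α, γ, δ} ∪ {ε}
  (now 7)
Round 2. New:
  {β}  = ᶜ of {α, γ, δ, ε}
  (now 8)
Round 3: closed — nothing new.

Therefore σ(𝒜) = { {}, {β}, {ε}, {β, ε}, {α, γ, δ}, {α, β, γ, δ}, {α, γ, δ, ε}, X } (|σ(𝒜)| = 8).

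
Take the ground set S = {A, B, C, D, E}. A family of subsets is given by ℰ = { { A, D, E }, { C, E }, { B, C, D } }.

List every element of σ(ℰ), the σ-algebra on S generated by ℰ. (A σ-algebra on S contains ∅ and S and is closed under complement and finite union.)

Take S₀ = ℰ ∪ {∅, S} = { {  }, { C, E }, { A, D, E }, { B, C, D }, S }.
Round 1: 5 new —
  { A, E }  = ᶜ of { B, C, D }
  { B, C }  = ᶜ of { A, D, E }
  { A, B, D }  = ᶜ of { C, E }
  { A, C, D, E }  = { A, D, E } ∪ { C, E }
  { B, C, D, E }  = { B, C, D } ∪ { C, E }
  [10 total]
Round 2 adds 7:
  { A }  = ᶜ of { B, C, D, E }
  { B }  = ᶜ of { A, C, D, E }
  { A, C, E }  = { A, E } ∪ { C, E }
  { B, C, E }  = { B, C } ∪ { C, E }
  { A, B, C, D }  = { B, C, D } ∪ { A, B, D }
  { A, B, C, E }  = { B, C } ∪ { A, E }
  { A, B, D, E }  = { A, D, E } ∪ { A, B, D }
  [17 total]
Round 3 (8 new):
  { C }  = ᶜ of { A, B, D, E }
  { D }  = ᶜ of { A, B, C, E }
  { E }  = ᶜ of { A, B, C, D }
  { A, B }  = { B } ∪ { A }
  { A, D }  = ᶜ of { B, C, E }
  { B, D }  = ᶜ of { A, C, E }
  { A, B, C }  = { B, C } ∪ { A }
  { A, B, E }  = { A, E } ∪ { B }
  [25 total]
Round 4. New:
  { A, C }  = { C } ∪ { A }
  { B, E }  = { B } ∪ { E }
  { C, D }  = ᶜ of { A, B, E }
  { D, E }  = ᶜ of { A, B, C }
  { A, C, D }  = { C } ∪ { A, D }
  { B, D, E }  = { E } ∪ { B, D }
  { C, D, E }  = ᶜ of { A, B }
  [32 total]
Round 5 adds nothing — fixpoint reached.

σ(ℰ) = { {  }, { A }, { B }, { C }, { D }, { E }, { A, B }, { A, C }, { A, D }, { A, E }, { B, C }, { B, D }, { B, E }, { C, D }, { C, E }, { D, E }, { A, B, C }, { A, B, D }, { A, B, E }, { A, C, D }, { A, C, E }, { A, D, E }, { B, C, D }, { B, C, E }, { B, D, E }, { C, D, E }, { A, B, C, D }, { A, B, C, E }, { A, B, D, E }, { A, C, D, E }, { B, C, D, E }, S }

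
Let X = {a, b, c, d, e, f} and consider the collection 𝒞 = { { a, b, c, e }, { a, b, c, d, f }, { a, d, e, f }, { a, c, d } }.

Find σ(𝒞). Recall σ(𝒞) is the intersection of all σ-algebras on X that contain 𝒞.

|σ(𝒞)| = 64.  σ(𝒞) = { ∅, { a }, { b }, { c }, { d }, { e }, { f }, { a, b }, { a, c }, { a, d }, { a, e }, { a, f }, { b, c }, { b, d }, { b, e }, { b, f }, { c, d }, { c, e }, { c, f }, { d, e }, { d, f }, { e, f }, { a, b, c }, { a, b, d }, { a, b, e }, { a, b, f }, { a, c, d }, { a, c, e }, { a, c, f }, { a, d, e }, { a, d, f }, { a, e, f }, { b, c, d }, { b, c, e }, { b, c, f }, { b, d, e }, { b, d, f }, { b, e, f }, { c, d, e }, { c, d, f }, { c, e, f }, { d, e, f }, { a, b, c, d }, { a, b, c, e }, { a, b, c, f }, { a, b, d, e }, { a, b, d, f }, { a, b, e, f }, { a, c, d, e }, { a, c, d, f }, { a, c, e, f }, { a, d, e, f }, { b, c, d, e }, { b, c, d, f }, { b, c, e, f }, { b, d, e, f }, { c, d, e, f }, { a, b, c, d, e }, { a, b, c, d, f }, { a, b, c, e, f }, { a, b, d, e, f }, { a, c, d, e, f }, { b, c, d, e, f }, X }

Derivation:
Start: 𝒞 ∪ {∅, X} = { ∅, { a, c, d }, { a, b, c, e }, { a, d, e, f }, { a, b, c, d, f }, X }.
Iteration 1 (6 new):
  { e }  = ᶜ of { a, b, c, d, f }
  { b, c }  = ᶜ of { a, d, e, f }
  { d, f }  = ᶜ of { a, b, c, e }
  { b, e, f }  = ᶜ of { a, c, d }
  { a, b, c, d, e }  = { a, c, d } ∪ { a, b, c, e }
  { a, c, d, e, f }  = { a, c, d } ∪ { a, d, e, f }
  (now 12)
Iteration 2 adds 12:
  { b }  = ᶜ of { a, c, d, e, f }
  { f }  = ᶜ of { a, b, c, d, e }
  { b, c, e }  = { e } ∪ { b, c }
  { d, e, f }  = { e } ∪ { d, f }
  { a, b, c, d }  = { a, c, d } ∪ { b, c }
  { a, c, d, e }  = { e } ∪ { a, c, d }
  { a, c, d, f }  = { a, c, d } ∪ { d, f }
  { b, c, d, f }  = { b, c } ∪ { d, f }
  { b, c, e, f }  = { b, e, f } ∪ { b, c }
  { b, d, e, f }  = { b, e, f } ∪ { d, f }
  { a, b, c, e, f }  = { b, e, f } ∪ { a, b, c, e }
  { a, b, d, e, f }  = { a, d, e, f } ∪ { b, e, f }
  (now 24)
Iteration 3 adds 13:
  { c }  = ᶜ of { a, b, d, e, f }
  { d }  = ᶜ of { a, b, c, e, f }
  { a, c }  = ᶜ of { b, d, e, f }
  { a, d }  = ᶜ of { b, c, e, f }
  { a, e }  = ᶜ of { b, c, d, f }
  { b, e }  = ᶜ of { a, c, d, f }
  { b, f }  = ᶜ of { a, c, d, e }
  { e, f }  = ᶜ of { a, b, c, d }
  { a, b, c }  = ᶜ of { d, e, f }
  { a, d, f }  = ᶜ of { b, c, e }
  { b, c, f }  = { f } ∪ { b, c }
  { b, d, f }  = { b } ∪ { d, f }
  { b, c, d, e, f }  = { d, f } ∪ { b, c, e, f }
  (now 37)
Iteration 4 (23 new):
  { a }  = ᶜ of { b, c, d, e, f }
  { b, d }  = { b } ∪ { d }
  { c, d }  = { c } ∪ { d }
  { c, e }  = { e } ∪ { c }
  { c, f }  = { f } ∪ { c }
  { d, e }  = { e } ∪ { d }
  { a, b, d }  = { b } ∪ { a, d }
  { a, b, e }  = { b, e } ∪ { a, e }
  { a, c, e }  = ᶜ of { b, d, f }
  { a, c, f }  = { f } ∪ { a, c }
  { a, d, e }  = ᶜ of { b, c, f }
  { a, e, f }  = { e, f } ∪ { a, e }
  { b, c, d }  = { b, c } ∪ { d }
  { b, d, e }  = { b, e } ∪ { d }
  { c, d, f }  = { c } ∪ { d, f }
  { c, e, f }  = { e, f } ∪ { c }
  { a, b, c, f }  = { a, b, c } ∪ { b, c, f }
  { a, b, d, e }  = { b, e } ∪ { a, d }
  { a, b, d, f }  = { b, d, f } ∪ { a, d, f }
  { a, b, e, f }  = { b, e, f } ∪ { a, e }
  { a, c, e, f }  = { e, f } ∪ { a, c }
  { b, c, d, e }  = { b, c, e } ∪ { d }
  { c, d, e, f }  = { c } ∪ { d, e, f }
  (now 60)
Iteration 5 adds 4:
  { a, b }  = ᶜ of { c, d, e, f }
  { a, f }  = ᶜ of { b, c, d, e }
  { a, b, f }  = { b, f } ∪ { a }
  { c, d, e }  = { c, d } ∪ { d, e }
  (now 64)
After Iteration 6 the family is unchanged; done.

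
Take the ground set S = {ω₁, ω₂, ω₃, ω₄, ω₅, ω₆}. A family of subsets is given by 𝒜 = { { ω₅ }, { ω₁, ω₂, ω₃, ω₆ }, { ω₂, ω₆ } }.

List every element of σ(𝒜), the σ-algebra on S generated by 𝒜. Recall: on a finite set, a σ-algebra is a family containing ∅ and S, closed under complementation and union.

Initial family (5 sets): { ∅, { ω₅ }, { ω₂, ω₆ }, { ω₁, ω₂, ω₃, ω₆ }, S }.
Iteration 1 (5 new):
  { ω₄, ω₅ }  = { ω₁, ω₂, ω₃, ω₆ }ᶜ
  { ω₂, ω₅, ω₆ }  = { ω₂, ω₆ } ∪ { ω₅ }
  { ω₁, ω₃, ω₄, ω₅ }  = { ω₂, ω₆ }ᶜ
  { ω₁, ω₂, ω₃, ω₄, ω₆ }  = { ω₅ }ᶜ
  { ω₁, ω₂, ω₃, ω₅, ω₆ }  = { ω₁, ω₂, ω₃, ω₆ } ∪ { ω₅ }
  — 10 sets.
Iteration 2. New:
  { ω₄ }  = { ω₁, ω₂, ω₃, ω₅, ω₆ }ᶜ
  { ω₁, ω₃, ω₄ }  = { ω₂, ω₅, ω₆ }ᶜ
  { ω₂, ω₄, ω₅, ω₆ }  = { ω₂, ω₆ } ∪ { ω₄, ω₅ }
  — 13 sets.
Iteration 3: 2 new —
  { ω₁, ω₃ }  = { ω₂, ω₄, ω₅, ω₆ }ᶜ
  { ω₂, ω₄, ω₆ }  = { ω₄ } ∪ { ω₂, ω₆ }
  — 15 sets.
Iteration 4. New:
  { ω₁, ω₃, ω₅ }  = { ω₂, ω₄, ω₆ }ᶜ
  — 16 sets.
Iteration 5: already closed under ᶜ and ∪.

Therefore σ(𝒜) = { ∅, { ω₄ }, { ω₅ }, { ω₁, ω₃ }, { ω₂, ω₆ }, { ω₄, ω₅ }, { ω₁, ω₃, ω₄ }, { ω₁, ω₃, ω₅ }, { ω₂, ω₄, ω₆ }, { ω₂, ω₅, ω₆ }, { ω₁, ω₂, ω₃, ω₆ }, { ω₁, ω₃, ω₄, ω₅ }, { ω₂, ω₄, ω₅, ω₆ }, { ω₁, ω₂, ω₃, ω₄, ω₆ }, { ω₁, ω₂, ω₃, ω₅, ω₆ }, S } (|σ(𝒜)| = 16).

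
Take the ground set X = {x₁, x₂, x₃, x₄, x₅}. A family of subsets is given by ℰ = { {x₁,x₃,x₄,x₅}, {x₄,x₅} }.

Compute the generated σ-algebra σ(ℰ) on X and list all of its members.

σ(ℰ) = { {}, {x₂}, {x₁,x₃}, {x₄,x₅}, {x₁,x₂,x₃}, {x₂,x₄,x₅}, {x₁,x₃,x₄,x₅}, X }

Trace:
Seed the family with ℰ together with ∅ and X: { {}, {x₄,x₅}, {x₁,x₃,x₄,x₅}, X }.
Iteration 1 adds 2:
  {x₂}  = ᶜ of {x₁,x₃,x₄,x₅}
  {x₁,x₂,x₃}  = ᶜ of {x₄,x₅}
  [6 total]
Iteration 2 (1 new):
  {x₂,x₄,x₅}  = {x₄,x₅} ∪ {x₂}
  [7 total]
Iteration 3: +1 →
  {x₁,x₃}  = ᶜ of {x₂,x₄,x₅}
  [8 total]
Iteration 4: closed — nothing new.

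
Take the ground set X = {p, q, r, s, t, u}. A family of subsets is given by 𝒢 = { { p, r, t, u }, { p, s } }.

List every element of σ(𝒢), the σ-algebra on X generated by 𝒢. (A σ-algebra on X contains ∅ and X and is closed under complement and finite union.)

Initial family (4 sets): { {}, { p, s }, { p, r, t, u }, X }.
Pass 1 (3 new):
  { q, s }  = { p, r, t, u }ᶜ
  { q, r, t, u }  = { p, s }ᶜ
  { p, r, s, t, u }  = { p, s } ∪ { p, r, t, u }
  |family| = 7
Pass 2: +4 →
  { q }  = { p, r, s, t, u }ᶜ
  { p, q, s }  = { p, s } ∪ { q, s }
  { p, q, r, t, u }  = { p, r, t, u } ∪ { q, r, t, u }
  { q, r, s, t, u }  = { q, s } ∪ { q, r, t, u }
  |family| = 11
Pass 3. New:
  { p }  = { q, r, s, t, u }ᶜ
  { s }  = { p, q, r, t, u }ᶜ
  { r, t, u }  = { p, q, s }ᶜ
  |family| = 14
Pass 4. New:
  { p, q }  = { p } ∪ { q }
  { r, s, t, u }  = { r, t, u } ∪ { s }
  |family| = 16
Pass 5: already closed under ᶜ and ∪.

Therefore σ(𝒢) = { {}, { p }, { q }, { s }, { p, q }, { p, s }, { q, s }, { p, q, s }, { r, t, u }, { p, r, t, u }, { q, r, t, u }, { r, s, t, u }, { p, q, r, t, u }, { p, r, s, t, u }, { q, r, s, t, u }, X } (|σ(𝒢)| = 16).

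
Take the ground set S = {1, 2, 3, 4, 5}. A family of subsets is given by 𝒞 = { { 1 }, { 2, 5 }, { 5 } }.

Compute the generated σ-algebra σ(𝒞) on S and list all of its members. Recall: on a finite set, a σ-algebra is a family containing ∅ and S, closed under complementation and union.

Take S₀ = 𝒞 ∪ {∅, S} = { ∅, { 1 }, { 5 }, { 2, 5 }, S }.
Step 1. New:
  { 1, 5 }  = { 5 } ∪ { 1 }
  { 1, 2, 5 }  = { 2, 5 } ∪ { 1 }
  { 1, 3, 4 }  = S∖{ 2, 5 }
  { 1, 2, 3, 4 }  = S∖{ 5 }
  { 2, 3, 4, 5 }  = S∖{ 1 }
  [10 total]
Step 2: 3 new —
  { 3, 4 }  = S∖{ 1, 2, 5 }
  { 2, 3, 4 }  = S∖{ 1, 5 }
  { 1, 3, 4, 5 }  = { 5 } ∪ { 1, 3, 4 }
  [13 total]
Step 3: 2 new —
  { 2 }  = S∖{ 1, 3, 4, 5 }
  { 3, 4, 5 }  = { 3, 4 } ∪ { 5 }
  [15 total]
Step 4 (1 new):
  { 1, 2 }  = S∖{ 3, 4, 5 }
  [16 total]
Step 5: stable.

Hence σ(𝒞) has 16 members: { ∅, { 1 }, { 2 }, { 5 }, { 1, 2 }, { 1, 5 }, { 2, 5 }, { 3, 4 }, { 1, 2, 5 }, { 1, 3, 4 }, { 2, 3, 4 }, { 3, 4, 5 }, { 1, 2, 3, 4 }, { 1, 3, 4, 5 }, { 2, 3, 4, 5 }, S }.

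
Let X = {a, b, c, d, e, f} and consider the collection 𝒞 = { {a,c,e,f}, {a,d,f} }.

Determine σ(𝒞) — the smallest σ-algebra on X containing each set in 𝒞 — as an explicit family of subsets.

|σ(𝒞)| = 16.  σ(𝒞) = { ∅, {b}, {d}, {a,f}, {b,d}, {c,e}, {a,b,f}, {a,d,f}, {b,c,e}, {c,d,e}, {a,b,d,f}, {a,c,e,f}, {b,c,d,e}, {a,b,c,e,f}, {a,c,d,e,f}, X }

Trace:
Take S₀ = 𝒞 ∪ {∅, X} = { ∅, {a,d,f}, {a,c,e,f}, X }.
Step 1: +3 →
  {b,d}  = ᶜ of {a,c,e,f}
  {b,c,e}  = ᶜ of {a,d,f}
  {a,c,d,e,f}  = {a,d,f} ∪ {a,c,e,f}
  [7 total]
Step 2. New:
  {b}  = ᶜ of {a,c,d,e,f}
  {a,b,d,f}  = {a,d,f} ∪ {b,d}
  {b,c,d,e}  = {b,c,e} ∪ {b,d}
  {a,b,c,e,f}  = {a,c,e,f} ∪ {b,c,e}
  [11 total]
Step 3 adds 3:
  {d}  = ᶜ of {a,b,c,e,f}
  {a,f}  = ᶜ of {b,c,d,e}
  {c,e}  = ᶜ of {a,b,d,f}
  [14 total]
Step 4 adds 2:
  {a,b,f}  = {a,f} ∪ {b}
  {c,d,e}  = {d} ∪ {c,e}
  [16 total]
Step 5 adds nothing — fixpoint reached.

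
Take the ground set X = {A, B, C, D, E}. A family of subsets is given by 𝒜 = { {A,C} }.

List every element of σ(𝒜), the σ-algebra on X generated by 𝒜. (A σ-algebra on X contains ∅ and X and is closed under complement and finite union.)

Answer: σ(𝒜) = { {}, {A,C}, {B,D,E}, X }

Trace:
Initial family (3 sets): { {}, {A,C}, X }.
Step 1. New:
  {B,D,E}  = complement {A,C}
  |family| = 4
Step 2: already closed under ᶜ and ∪.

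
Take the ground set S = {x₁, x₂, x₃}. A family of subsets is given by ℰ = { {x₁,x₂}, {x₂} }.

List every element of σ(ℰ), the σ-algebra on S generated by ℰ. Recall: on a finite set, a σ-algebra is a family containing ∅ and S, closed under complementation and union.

|σ(ℰ)| = 8.  σ(ℰ) = { {}, {x₁}, {x₂}, {x₃}, {x₁,x₂}, {x₁,x₃}, {x₂,x₃}, S }

Check:
Take S₀ = ℰ ∪ {∅, S} = { {}, {x₂}, {x₁,x₂}, S }.
Iteration 1. New:
  {x₃}  = S∖{x₁,x₂}
  {x₁,x₃}  = S∖{x₂}
  [6 total]
Iteration 2 (1 new):
  {x₂,x₃}  = {x₃} ∪ {x₂}
  [7 total]
Iteration 3: 1 new —
  {x₁}  = S∖{x₂,x₃}
  [8 total]
Iteration 4: already closed under ᶜ and ∪.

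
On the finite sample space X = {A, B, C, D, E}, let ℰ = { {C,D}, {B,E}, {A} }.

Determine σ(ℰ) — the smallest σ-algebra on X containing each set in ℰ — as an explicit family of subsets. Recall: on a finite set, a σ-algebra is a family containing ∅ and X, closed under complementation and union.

|σ(ℰ)| = 8.  σ(ℰ) = { {}, {A}, {B,E}, {C,D}, {A,B,E}, {A,C,D}, {B,C,D,E}, X }

Check:
Take S₀ = ℰ ∪ {∅, X} = { {}, {A}, {B,E}, {C,D}, X }.
Iteration 1. New:
  {A,B,E}  = complement {C,D}
  {A,C,D}  = complement {B,E}
  {B,C,D,E}  = complement {A}
  (now 8)
Iteration 2: already closed under ᶜ and ∪.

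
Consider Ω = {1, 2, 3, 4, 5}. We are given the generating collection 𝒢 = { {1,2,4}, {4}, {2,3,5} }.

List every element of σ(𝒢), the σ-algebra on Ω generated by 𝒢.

σ(𝒢) (16 sets): { ∅, {1}, {2}, {4}, {1,2}, {1,4}, {2,4}, {3,5}, {1,2,4}, {1,3,5}, {2,3,5}, {3,4,5}, {1,2,3,5}, {1,3,4,5}, {2,3,4,5}, Ω }

Derivation:
Seed the family with 𝒢 together with ∅ and Ω: { ∅, {4}, {1,2,4}, {2,3,5}, Ω }.
Iteration 1 (4 new):
  {1,4}  = ᶜ of {2,3,5}
  {3,5}  = ᶜ of {1,2,4}
  {1,2,3,5}  = ᶜ of {4}
  {2,3,4,5}  = {2,3,5} ∪ {4}
  [9 total]
Iteration 2: +3 →
  {1}  = ᶜ of {2,3,4,5}
  {3,4,5}  = {4} ∪ {3,5}
  {1,3,4,5}  = {1,4} ∪ {3,5}
  [12 total]
Iteration 3 (3 new):
  {2}  = ᶜ of {1,3,4,5}
  {1,2}  = ᶜ of {3,4,5}
  {1,3,5}  = {3,5} ∪ {1}
  [15 total]
Iteration 4: 1 new —
  {2,4}  = ᶜ of {1,3,5}
  [16 total]
Iteration 5: stable.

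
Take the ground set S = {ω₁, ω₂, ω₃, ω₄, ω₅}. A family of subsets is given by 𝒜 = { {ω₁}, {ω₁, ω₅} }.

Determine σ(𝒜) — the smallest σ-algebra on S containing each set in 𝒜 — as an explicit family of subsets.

Seed the family with 𝒜 together with ∅ and S: { ∅, {ω₁}, {ω₁, ω₅}, S }.
Iteration 1 (2 new):
  {ω₂, ω₃, ω₄}  = complement {ω₁, ω₅}
  {ω₂, ω₃, ω₄, ω₅}  = complement {ω₁}
Iteration 2: 1 new —
  {ω₁, ω₂, ω₃, ω₄}  = {ω₂, ω₃, ω₄} ∪ {ω₁}
Iteration 3 adds 1:
  {ω₅}  = complement {ω₁, ω₂, ω₃, ω₄}
After Iteration 4 the family is unchanged; done.

|σ(𝒜)| = 8.  σ(𝒜) = { ∅, {ω₁}, {ω₅}, {ω₁, ω₅}, {ω₂, ω₃, ω₄}, {ω₁, ω₂, ω₃, ω₄}, {ω₂, ω₃, ω₄, ω₅}, S }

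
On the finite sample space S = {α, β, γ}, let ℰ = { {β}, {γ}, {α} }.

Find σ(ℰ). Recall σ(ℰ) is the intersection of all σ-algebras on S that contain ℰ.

|σ(ℰ)| = 8.  σ(ℰ) = { {}, {α}, {β}, {γ}, {α, β}, {α, γ}, {β, γ}, S }

Check:
Start: ℰ ∪ {∅, S} = { {}, {α}, {β}, {γ}, S }.
Pass 1: 3 new —
  {α, β}  = complement {γ}
  {α, γ}  = complement {β}
  {β, γ}  = complement {α}
Pass 2: stable.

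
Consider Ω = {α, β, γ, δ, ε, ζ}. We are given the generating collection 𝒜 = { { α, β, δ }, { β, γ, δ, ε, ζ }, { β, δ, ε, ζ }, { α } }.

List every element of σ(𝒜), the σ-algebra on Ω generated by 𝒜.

|σ(𝒜)| = 16.  σ(𝒜) = { {  }, { α }, { γ }, { α, γ }, { β, δ }, { ε, ζ }, { α, β, δ }, { α, ε, ζ }, { β, γ, δ }, { γ, ε, ζ }, { α, β, γ, δ }, { α, γ, ε, ζ }, { β, δ, ε, ζ }, { α, β, δ, ε, ζ }, { β, γ, δ, ε, ζ }, Ω }

Derivation:
Seed the family with 𝒜 together with ∅ and Ω: { {  }, { α }, { α, β, δ }, { β, δ, ε, ζ }, { β, γ, δ, ε, ζ }, Ω }.
Round 1 adds 3:
  { α, γ }  = { β, δ, ε, ζ }ᶜ
  { γ, ε, ζ }  = { α, β, δ }ᶜ
  { α, β, δ, ε, ζ }  = { β, δ, ε, ζ } ∪ { α, β, δ }
  |family| = 9
Round 2 (3 new):
  { γ }  = { α, β, δ, ε, ζ }ᶜ
  { α, β, γ, δ }  = { α, β, δ } ∪ { α, γ }
  { α, γ, ε, ζ }  = { α, γ } ∪ { γ, ε, ζ }
  |family| = 12
Round 3 adds 2:
  { β, δ }  = { α, γ, ε, ζ }ᶜ
  { ε, ζ }  = { α, β, γ, δ }ᶜ
  |family| = 14
Round 4 adds 2:
  { α, ε, ζ }  = { ε, ζ } ∪ { α }
  { β, γ, δ }  = { γ } ∪ { β, δ }
  |family| = 16
Round 5: stable.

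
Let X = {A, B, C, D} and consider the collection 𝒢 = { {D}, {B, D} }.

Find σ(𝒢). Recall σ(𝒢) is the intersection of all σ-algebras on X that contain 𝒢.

Begin from { {}, {D}, {B, D}, X } (that is, 𝒢 plus ∅ and X).
Pass 1: 2 new —
  {A, C}  = complement {B, D}
  {A, B, C}  = complement {D}
  (now 6)
Pass 2 adds 1:
  {A, C, D}  = {A, C} ∪ {D}
  (now 7)
Pass 3: +1 →
  {B}  = complement {A, C, D}
  (now 8)
Pass 4: stable.

Therefore σ(𝒢) = { {}, {B}, {D}, {A, C}, {B, D}, {A, B, C}, {A, C, D}, X } (|σ(𝒢)| = 8).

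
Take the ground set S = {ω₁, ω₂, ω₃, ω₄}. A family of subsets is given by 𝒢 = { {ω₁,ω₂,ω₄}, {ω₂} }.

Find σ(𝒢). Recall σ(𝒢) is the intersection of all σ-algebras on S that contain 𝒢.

Take S₀ = 𝒢 ∪ {∅, S} = { {}, {ω₂}, {ω₁,ω₂,ω₄}, S }.
Pass 1 (2 new):
  {ω₃}  = S∖{ω₁,ω₂,ω₄}
  {ω₁,ω₃,ω₄}  = S∖{ω₂}
  — 6 sets.
Pass 2. New:
  {ω₂,ω₃}  = {ω₃} ∪ {ω₂}
  — 7 sets.
Pass 3: +1 →
  {ω₁,ω₄}  = S∖{ω₂,ω₃}
  — 8 sets.
Pass 4: already closed under ᶜ and ∪.

Therefore σ(𝒢) = { {}, {ω₂}, {ω₃}, {ω₁,ω₄}, {ω₂,ω₃}, {ω₁,ω₂,ω₄}, {ω₁,ω₃,ω₄}, S } (|σ(𝒢)| = 8).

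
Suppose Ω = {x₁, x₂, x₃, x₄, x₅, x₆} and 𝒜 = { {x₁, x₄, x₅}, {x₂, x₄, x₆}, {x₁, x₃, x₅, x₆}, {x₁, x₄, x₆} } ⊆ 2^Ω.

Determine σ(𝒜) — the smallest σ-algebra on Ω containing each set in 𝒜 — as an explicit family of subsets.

Begin from { {}, {x₁, x₄, x₅}, {x₁, x₄, x₆}, {x₂, x₄, x₆}, {x₁, x₃, x₅, x₆}, Ω } (that is, 𝒜 plus ∅ and Ω).
Pass 1: 8 new —
  {x₂, x₄}  = {x₁, x₃, x₅, x₆}ᶜ
  {x₁, x₃, x₅}  = {x₂, x₄, x₆}ᶜ
  {x₂, x₃, x₅}  = {x₁, x₄, x₆}ᶜ
  {x₂, x₃, x₆}  = {x₁, x₄, x₅}ᶜ
  {x₁, x₂, x₄, x₆}  = {x₂, x₄, x₆} ∪ {x₁, x₄, x₆}
  {x₁, x₄, x₅, x₆}  = {x₁, x₄, x₅} ∪ {x₁, x₄, x₆}
  {x₁, x₂, x₄, x₅, x₆}  = {x₂, x₄, x₆} ∪ {x₁, x₄, x₅}
  {x₁, x₃, x₄, x₅, x₆}  = {x₁, x₃, x₅, x₆} ∪ {x₁, x₄, x₅}
  |family| = 14
Pass 2: 14 new —
  {x₂}  = {x₁, x₃, x₄, x₅, x₆}ᶜ
  {x₃}  = {x₁, x₂, x₄, x₅, x₆}ᶜ
  {x₂, x₃}  = {x₁, x₄, x₅, x₆}ᶜ
  {x₃, x₅}  = {x₁, x₂, x₄, x₆}ᶜ
  {x₁, x₂, x₃, x₅}  = {x₁, x₃, x₅} ∪ {x₂, x₃, x₅}
  {x₁, x₂, x₄, x₅}  = {x₁, x₄, x₅} ∪ {x₂, x₄}
  {x₁, x₃, x₄, x₅}  = {x₁, x₄, x₅} ∪ {x₁, x₃, x₅}
  {x₂, x₃, x₄, x₅}  = {x₂, x₃, x₅} ∪ {x₂, x₄}
  {x₂, x₃, x₄, x₆}  = {x₂, x₄, x₆} ∪ {x₂, x₃, x₆}
  {x₂, x₃, x₅, x₆}  = {x₂, x₃, x₆} ∪ {x₂, x₃, x₅}
  {x₁, x₂, x₃, x₄, x₅}  = {x₁, x₄, x₅} ∪ {x₂, x₃, x₅}
  {x₁, x₂, x₃, x₄, x₆}  = {x₁, x₂, x₄, x₆} ∪ {x₂, x₃, x₆}
  {x₁, x₂, x₃, x₅, x₆}  = {x₁, x₃, x₅, x₆} ∪ {x₂, x₃, x₆}
  {x₂, x₃, x₄, x₅, x₆}  = {x₂, x₄, x₆} ∪ {x₂, x₃, x₅}
  |family| = 28
Pass 3 adds 12:
  {x₁}  = {x₂, x₃, x₄, x₅, x₆}ᶜ
  {x₄}  = {x₁, x₂, x₃, x₅, x₆}ᶜ
  {x₅}  = {x₁, x₂, x₃, x₄, x₆}ᶜ
  {x₆}  = {x₁, x₂, x₃, x₄, x₅}ᶜ
  {x₁, x₄}  = {x₂, x₃, x₅, x₆}ᶜ
  {x₁, x₅}  = {x₂, x₃, x₄, x₆}ᶜ
  {x₁, x₆}  = {x₂, x₃, x₄, x₅}ᶜ
  {x₂, x₆}  = {x₁, x₃, x₄, x₅}ᶜ
  {x₃, x₆}  = {x₁, x₂, x₄, x₅}ᶜ
  {x₄, x₆}  = {x₁, x₂, x₃, x₅}ᶜ
  {x₂, x₃, x₄}  = {x₂, x₄} ∪ {x₃}
  {x₁, x₃, x₄, x₆}  = {x₁, x₄, x₆} ∪ {x₃}
  |family| = 40
Pass 4 (24 new):
  {x₁, x₂}  = {x₂} ∪ {x₁}
  {x₁, x₃}  = {x₃} ∪ {x₁}
  {x₂, x₅}  = {x₁, x₃, x₄, x₆}ᶜ
  {x₃, x₄}  = {x₃} ∪ {x₄}
  {x₄, x₅}  = {x₄} ∪ {x₅}
  {x₅, x₆}  = {x₆} ∪ {x₅}
  {x₁, x₂, x₃}  = {x₂, x₃} ∪ {x₁}
  {x₁, x₂, x₄}  = {x₂} ∪ {x₁, x₄}
  {x₁, x₂, x₅}  = {x₂} ∪ {x₁, x₅}
  {x₁, x₂, x₆}  = {x₁, x₆} ∪ {x₂}
  {x₁, x₃, x₄}  = {x₃} ∪ {x₁, x₄}
  {x₁, x₃, x₆}  = {x₁, x₆} ∪ {x₃}
  {x₁, x₅, x₆}  = {x₂, x₃, x₄}ᶜ
  {x₂, x₄, x₅}  = {x₂, x₄} ∪ {x₅}
  {x₂, x₅, x₆}  = {x₂, x₆} ∪ {x₅}
  {x₃, x₄, x₅}  = {x₃, x₅} ∪ {x₄}
  {x₃, x₄, x₆}  = {x₃} ∪ {x₄, x₆}
  {x₃, x₅, x₆}  = {x₃, x₅} ∪ {x₃, x₆}
  {x₄, x₅, x₆}  = {x₄, x₆} ∪ {x₅}
  {x₁, x₂, x₃, x₄}  = {x₂, x₃} ∪ {x₁, x₄}
  {x₁, x₂, x₃, x₆}  = {x₁, x₆} ∪ {x₂, x₃, x₆}
  {x₁, x₂, x₅, x₆}  = {x₂, x₆} ∪ {x₁, x₅}
  {x₂, x₄, x₅, x₆}  = {x₂, x₄, x₆} ∪ {x₅}
  {x₃, x₄, x₅, x₆}  = {x₃, x₅} ∪ {x₄, x₆}
  |family| = 64
Pass 5: stable.

σ(𝒜) = { {}, {x₁}, {x₂}, {x₃}, {x₄}, {x₅}, {x₆}, {x₁, x₂}, {x₁, x₃}, {x₁, x₄}, {x₁, x₅}, {x₁, x₆}, {x₂, x₃}, {x₂, x₄}, {x₂, x₅}, {x₂, x₆}, {x₃, x₄}, {x₃, x₅}, {x₃, x₆}, {x₄, x₅}, {x₄, x₆}, {x₅, x₆}, {x₁, x₂, x₃}, {x₁, x₂, x₄}, {x₁, x₂, x₅}, {x₁, x₂, x₆}, {x₁, x₃, x₄}, {x₁, x₃, x₅}, {x₁, x₃, x₆}, {x₁, x₄, x₅}, {x₁, x₄, x₆}, {x₁, x₅, x₆}, {x₂, x₃, x₄}, {x₂, x₃, x₅}, {x₂, x₃, x₆}, {x₂, x₄, x₅}, {x₂, x₄, x₆}, {x₂, x₅, x₆}, {x₃, x₄, x₅}, {x₃, x₄, x₆}, {x₃, x₅, x₆}, {x₄, x₅, x₆}, {x₁, x₂, x₃, x₄}, {x₁, x₂, x₃, x₅}, {x₁, x₂, x₃, x₆}, {x₁, x₂, x₄, x₅}, {x₁, x₂, x₄, x₆}, {x₁, x₂, x₅, x₆}, {x₁, x₃, x₄, x₅}, {x₁, x₃, x₄, x₆}, {x₁, x₃, x₅, x₆}, {x₁, x₄, x₅, x₆}, {x₂, x₃, x₄, x₅}, {x₂, x₃, x₄, x₆}, {x₂, x₃, x₅, x₆}, {x₂, x₄, x₅, x₆}, {x₃, x₄, x₅, x₆}, {x₁, x₂, x₃, x₄, x₅}, {x₁, x₂, x₃, x₄, x₆}, {x₁, x₂, x₃, x₅, x₆}, {x₁, x₂, x₄, x₅, x₆}, {x₁, x₃, x₄, x₅, x₆}, {x₂, x₃, x₄, x₅, x₆}, Ω }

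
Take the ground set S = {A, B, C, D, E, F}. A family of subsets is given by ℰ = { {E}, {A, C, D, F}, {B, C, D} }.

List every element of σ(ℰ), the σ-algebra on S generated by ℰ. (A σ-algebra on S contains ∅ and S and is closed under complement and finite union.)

σ(ℰ) = { {}, {B}, {E}, {A, F}, {B, E}, {C, D}, {A, B, F}, {A, E, F}, {B, C, D}, {C, D, E}, {A, B, E, F}, {A, C, D, F}, {B, C, D, E}, {A, B, C, D, F}, {A, C, D, E, F}, S }

Working:
Begin from { {}, {E}, {B, C, D}, {A, C, D, F}, S } (that is, ℰ plus ∅ and S).
Step 1: +5 →
  {B, E}  = {A, C, D, F}ᶜ
  {A, E, F}  = {B, C, D}ᶜ
  {B, C, D, E}  = {B, C, D} ∪ {E}
  {A, B, C, D, F}  = {E}ᶜ
  {A, C, D, E, F}  = {A, C, D, F} ∪ {E}
Step 2 (3 new):
  {B}  = {A, C, D, E, F}ᶜ
  {A, F}  = {B, C, D, E}ᶜ
  {A, B, E, F}  = {B, E} ∪ {A, E, F}
Step 3 (2 new):
  {C, D}  = {A, B, E, F}ᶜ
  {A, B, F}  = {A, F} ∪ {B}
Step 4. New:
  {C, D, E}  = {A, B, F}ᶜ
Step 5: closed — nothing new.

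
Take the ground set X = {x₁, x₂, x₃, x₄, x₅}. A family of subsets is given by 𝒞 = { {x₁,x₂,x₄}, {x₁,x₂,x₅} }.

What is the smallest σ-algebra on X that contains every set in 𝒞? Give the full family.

Seed the family with 𝒞 together with ∅ and X: { {}, {x₁,x₂,x₄}, {x₁,x₂,x₅}, X }.
Pass 1 (3 new):
  {x₃,x₄}  = X∖{x₁,x₂,x₅}
  {x₃,x₅}  = X∖{x₁,x₂,x₄}
  {x₁,x₂,x₄,x₅}  = {x₁,x₂,x₅} ∪ {x₁,x₂,x₄}
  — 7 sets.
Pass 2. New:
  {x₃}  = X∖{x₁,x₂,x₄,x₅}
  {x₃,x₄,x₅}  = {x₃,x₄} ∪ {x₃,x₅}
  {x₁,x₂,x₃,x₄}  = {x₃,x₄} ∪ {x₁,x₂,x₄}
  {x₁,x₂,x₃,x₅}  = {x₁,x₂,x₅} ∪ {x₃,x₅}
  — 11 sets.
Pass 3 adds 3:
  {x₄}  = X∖{x₁,x₂,x₃,x₅}
  {x₅}  = X∖{x₁,x₂,x₃,x₄}
  {x₁,x₂}  = X∖{x₃,x₄,x₅}
  — 14 sets.
Pass 4 adds 2:
  {x₄,x₅}  = {x₄} ∪ {x₅}
  {x₁,x₂,x₃}  = {x₃} ∪ {x₁,x₂}
  — 16 sets.
Pass 5: closed — nothing new.

σ(𝒞) = { {}, {x₃}, {x₄}, {x₅}, {x₁,x₂}, {x₃,x₄}, {x₃,x₅}, {x₄,x₅}, {x₁,x₂,x₃}, {x₁,x₂,x₄}, {x₁,x₂,x₅}, {x₃,x₄,x₅}, {x₁,x₂,x₃,x₄}, {x₁,x₂,x₃,x₅}, {x₁,x₂,x₄,x₅}, X }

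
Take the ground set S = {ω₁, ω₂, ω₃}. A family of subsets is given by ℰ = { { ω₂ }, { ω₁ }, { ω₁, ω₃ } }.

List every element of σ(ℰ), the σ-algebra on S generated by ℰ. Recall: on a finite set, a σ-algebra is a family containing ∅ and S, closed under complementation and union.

Start: ℰ ∪ {∅, S} = { {}, { ω₁ }, { ω₂ }, { ω₁, ω₃ }, S }.
Iteration 1 adds 2:
  { ω₁, ω₂ }  = { ω₂ } ∪ { ω₁ }
  { ω₂, ω₃ }  = S∖{ ω₁ }
  — 7 sets.
Iteration 2. New:
  { ω₃ }  = S∖{ ω₁, ω₂ }
  — 8 sets.
Iteration 3: already closed under ᶜ and ∪.

Therefore σ(ℰ) = { {}, { ω₁ }, { ω₂ }, { ω₃ }, { ω₁, ω₂ }, { ω₁, ω₃ }, { ω₂, ω₃ }, S } (|σ(ℰ)| = 8).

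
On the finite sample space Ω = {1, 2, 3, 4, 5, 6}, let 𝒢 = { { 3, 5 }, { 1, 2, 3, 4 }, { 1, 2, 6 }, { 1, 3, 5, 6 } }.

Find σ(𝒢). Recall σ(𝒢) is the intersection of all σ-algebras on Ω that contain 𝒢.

Initial family (6 sets): { ∅, { 3, 5 }, { 1, 2, 6 }, { 1, 2, 3, 4 }, { 1, 3, 5, 6 }, Ω }.
Round 1: +7 →
  { 2, 4 }  = Ω∖{ 1, 3, 5, 6 }
  { 5, 6 }  = Ω∖{ 1, 2, 3, 4 }
  { 3, 4, 5 }  = Ω∖{ 1, 2, 6 }
  { 1, 2, 4, 6 }  = Ω∖{ 3, 5 }
  { 1, 2, 3, 4, 5 }  = { 3, 5 } ∪ { 1, 2, 3, 4 }
  { 1, 2, 3, 4, 6 }  = { 1, 2, 6 } ∪ { 1, 2, 3, 4 }
  { 1, 2, 3, 5, 6 }  = { 1, 3, 5, 6 } ∪ { 1, 2, 6 }
  (now 13)
Round 2: +10 →
  { 4 }  = Ω∖{ 1, 2, 3, 5, 6 }
  { 5 }  = Ω∖{ 1, 2, 3, 4, 6 }
  { 6 }  = Ω∖{ 1, 2, 3, 4, 5 }
  { 3, 5, 6 }  = { 5, 6 } ∪ { 3, 5 }
  { 1, 2, 5, 6 }  = { 5, 6 } ∪ { 1, 2, 6 }
  { 2, 3, 4, 5 }  = { 3, 4, 5 } ∪ { 2, 4 }
  { 2, 4, 5, 6 }  = { 5, 6 } ∪ { 2, 4 }
  { 3, 4, 5, 6 }  = { 3, 4, 5 } ∪ { 5, 6 }
  { 1, 2, 4, 5, 6 }  = { 1, 2, 4, 6 } ∪ { 5, 6 }
  { 1, 3, 4, 5, 6 }  = { 1, 3, 5, 6 } ∪ { 3, 4, 5 }
  (now 23)
Round 3: +13 →
  { 2 }  = Ω∖{ 1, 3, 4, 5, 6 }
  { 3 }  = Ω∖{ 1, 2, 4, 5, 6 }
  { 1, 2 }  = Ω∖{ 3, 4, 5, 6 }
  { 1, 3 }  = Ω∖{ 2, 4, 5, 6 }
  { 1, 6 }  = Ω∖{ 2, 3, 4, 5 }
  { 3, 4 }  = Ω∖{ 1, 2, 5, 6 }
  { 4, 5 }  = { 5 } ∪ { 4 }
  { 4, 6 }  = { 6 } ∪ { 4 }
  { 1, 2, 4 }  = Ω∖{ 3, 5, 6 }
  { 2, 4, 5 }  = { 2, 4 } ∪ { 5 }
  { 2, 4, 6 }  = { 2, 4 } ∪ { 6 }
  { 4, 5, 6 }  = { 5, 6 } ∪ { 4 }
  { 2, 3, 4, 5, 6 }  = { 3, 4, 5 } ∪ { 2, 4, 5, 6 }
  (now 36)
Round 4: +24 →
  { 1 }  = Ω∖{ 2, 3, 4, 5, 6 }
  { 2, 3 }  = { 2 } ∪ { 3 }
  { 2, 5 }  = { 2 } ∪ { 5 }
  { 2, 6 }  = { 2 } ∪ { 6 }
  { 3, 6 }  = { 6 } ∪ { 3 }
  { 1, 2, 3 }  = Ω∖{ 4, 5, 6 }
  { 1, 2, 5 }  = { 1, 2 } ∪ { 5 }
  { 1, 3, 4 }  = { 3, 4 } ∪ { 1, 3 }
  { 1, 3, 5 }  = Ω∖{ 2, 4, 6 }
  { 1, 3, 6 }  = Ω∖{ 2, 4, 5 }
  { 1, 4, 6 }  = { 1, 6 } ∪ { 4 }
  { 1, 5, 6 }  = { 5, 6 } ∪ { 1, 6 }
  { 2, 3, 4 }  = { 3, 4 } ∪ { 2 }
  { 2, 3, 5 }  = { 2 } ∪ { 3, 5 }
  { 2, 5, 6 }  = { 5, 6 } ∪ { 2 }
  { 3, 4, 6 }  = { 3, 4 } ∪ { 6 }
  { 1, 2, 3, 5 }  = Ω∖{ 4, 6 }
  { 1, 2, 3, 6 }  = Ω∖{ 4, 5 }
  { 1, 2, 4, 5 }  = { 1, 2 } ∪ { 4, 5 }
  { 1, 3, 4, 5 }  = { 3, 4, 5 } ∪ { 1, 3 }
  { 1, 3, 4, 6 }  = { 3, 4 } ∪ { 1, 6 }
  { 1, 4, 5, 6 }  = { 1, 6 } ∪ { 4, 5 }
  { 2, 3, 4, 6 }  = { 2, 4, 6 } ∪ { 3, 4 }
  { 2, 3, 5, 6 }  = { 2 } ∪ { 3, 5, 6 }
  (now 60)
Round 5: 4 new —
  { 1, 4 }  = Ω∖{ 2, 3, 5, 6 }
  { 1, 5 }  = Ω∖{ 2, 3, 4, 6 }
  { 1, 4, 5 }  = { 4, 5 } ∪ { 1 }
  { 2, 3, 6 }  = { 2 } ∪ { 3, 6 }
  (now 64)
Round 6 adds nothing — fixpoint reached.

|σ(𝒢)| = 64.  σ(𝒢) = { ∅, { 1 }, { 2 }, { 3 }, { 4 }, { 5 }, { 6 }, { 1, 2 }, { 1, 3 }, { 1, 4 }, { 1, 5 }, { 1, 6 }, { 2, 3 }, { 2, 4 }, { 2, 5 }, { 2, 6 }, { 3, 4 }, { 3, 5 }, { 3, 6 }, { 4, 5 }, { 4, 6 }, { 5, 6 }, { 1, 2, 3 }, { 1, 2, 4 }, { 1, 2, 5 }, { 1, 2, 6 }, { 1, 3, 4 }, { 1, 3, 5 }, { 1, 3, 6 }, { 1, 4, 5 }, { 1, 4, 6 }, { 1, 5, 6 }, { 2, 3, 4 }, { 2, 3, 5 }, { 2, 3, 6 }, { 2, 4, 5 }, { 2, 4, 6 }, { 2, 5, 6 }, { 3, 4, 5 }, { 3, 4, 6 }, { 3, 5, 6 }, { 4, 5, 6 }, { 1, 2, 3, 4 }, { 1, 2, 3, 5 }, { 1, 2, 3, 6 }, { 1, 2, 4, 5 }, { 1, 2, 4, 6 }, { 1, 2, 5, 6 }, { 1, 3, 4, 5 }, { 1, 3, 4, 6 }, { 1, 3, 5, 6 }, { 1, 4, 5, 6 }, { 2, 3, 4, 5 }, { 2, 3, 4, 6 }, { 2, 3, 5, 6 }, { 2, 4, 5, 6 }, { 3, 4, 5, 6 }, { 1, 2, 3, 4, 5 }, { 1, 2, 3, 4, 6 }, { 1, 2, 3, 5, 6 }, { 1, 2, 4, 5, 6 }, { 1, 3, 4, 5, 6 }, { 2, 3, 4, 5, 6 }, Ω }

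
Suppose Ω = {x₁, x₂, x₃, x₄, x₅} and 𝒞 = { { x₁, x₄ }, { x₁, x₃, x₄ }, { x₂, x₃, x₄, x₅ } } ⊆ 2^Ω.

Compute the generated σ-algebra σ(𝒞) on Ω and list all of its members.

Take S₀ = 𝒞 ∪ {∅, Ω} = { {  }, { x₁, x₄ }, { x₁, x₃, x₄ }, { x₂, x₃, x₄, x₅ }, Ω }.
Step 1 adds 3:
  { x₁ }  = complement { x₂, x₃, x₄, x₅ }
  { x₂, x₅ }  = complement { x₁, x₃, x₄ }
  { x₂, x₃, x₅ }  = complement { x₁, x₄ }
  |family| = 8
Step 2: 3 new —
  { x₁, x₂, x₅ }  = { x₂, x₅ } ∪ { x₁ }
  { x₁, x₂, x₃, x₅ }  = { x₂, x₃, x₅ } ∪ { x₁ }
  { x₁, x₂, x₄, x₅ }  = { x₂, x₅ } ∪ { x₁, x₄ }
  |family| = 11
Step 3 adds 3:
  { x₃ }  = complement { x₁, x₂, x₄, x₅ }
  { x₄ }  = complement { x₁, x₂, x₃, x₅ }
  { x₃, x₄ }  = complement { x₁, x₂, x₅ }
  |family| = 14
Step 4. New:
  { x₁, x₃ }  = { x₃ } ∪ { x₁ }
  { x₂, x₄, x₅ }  = { x₂, x₅ } ∪ { x₄ }
  |family| = 16
Step 5: closed — nothing new.

Therefore σ(𝒞) = { {  }, { x₁ }, { x₃ }, { x₄ }, { x₁, x₃ }, { x₁, x₄ }, { x₂, x₅ }, { x₃, x₄ }, { x₁, x₂, x₅ }, { x₁, x₃, x₄ }, { x₂, x₃, x₅ }, { x₂, x₄, x₅ }, { x₁, x₂, x₃, x₅ }, { x₁, x₂, x₄, x₅ }, { x₂, x₃, x₄, x₅ }, Ω } (|σ(𝒞)| = 16).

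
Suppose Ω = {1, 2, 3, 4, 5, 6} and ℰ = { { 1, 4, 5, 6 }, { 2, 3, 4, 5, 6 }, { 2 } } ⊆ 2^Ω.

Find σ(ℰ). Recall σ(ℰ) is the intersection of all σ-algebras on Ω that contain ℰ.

|σ(ℰ)| = 16.  σ(ℰ) = { {}, { 1 }, { 2 }, { 3 }, { 1, 2 }, { 1, 3 }, { 2, 3 }, { 1, 2, 3 }, { 4, 5, 6 }, { 1, 4, 5, 6 }, { 2, 4, 5, 6 }, { 3, 4, 5, 6 }, { 1, 2, 4, 5, 6 }, { 1, 3, 4, 5, 6 }, { 2, 3, 4, 5, 6 }, Ω }

Check:
Begin from { {}, { 2 }, { 1, 4, 5, 6 }, { 2, 3, 4, 5, 6 }, Ω } (that is, ℰ plus ∅ and Ω).
Round 1: +4 →
  { 1 }  = Ω∖{ 2, 3, 4, 5, 6 }
  { 2, 3 }  = Ω∖{ 1, 4, 5, 6 }
  { 1, 2, 4, 5, 6 }  = { 1, 4, 5, 6 } ∪ { 2 }
  { 1, 3, 4, 5, 6 }  = Ω∖{ 2 }
  (now 9)
Round 2: +3 →
  { 3 }  = Ω∖{ 1, 2, 4, 5, 6 }
  { 1, 2 }  = { 2 } ∪ { 1 }
  { 1, 2, 3 }  = { 2, 3 } ∪ { 1 }
  (now 12)
Round 3: 3 new —
  { 1, 3 }  = { 3 } ∪ { 1 }
  { 4, 5, 6 }  = Ω∖{ 1, 2, 3 }
  { 3, 4, 5, 6 }  = Ω∖{ 1, 2 }
  (now 15)
Round 4 (1 new):
  { 2, 4, 5, 6 }  = Ω∖{ 1, 3 }
  (now 16)
Round 5: stable.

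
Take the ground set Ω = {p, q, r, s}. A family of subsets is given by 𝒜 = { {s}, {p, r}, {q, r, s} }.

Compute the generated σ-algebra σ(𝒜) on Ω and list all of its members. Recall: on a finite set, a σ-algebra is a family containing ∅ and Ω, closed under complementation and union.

σ(𝒜) = { {}, {p}, {q}, {r}, {s}, {p, q}, {p, r}, {p, s}, {q, r}, {q, s}, {r, s}, {p, q, r}, {p, q, s}, {p, r, s}, {q, r, s}, Ω }

Check:
Begin from { {}, {s}, {p, r}, {q, r, s}, Ω } (that is, 𝒜 plus ∅ and Ω).
Pass 1: 4 new —
  {p}  = Ω∖{q, r, s}
  {q, s}  = Ω∖{p, r}
  {p, q, r}  = Ω∖{s}
  {p, r, s}  = {p, r} ∪ {s}
  [9 total]
Pass 2: +3 →
  {q}  = Ω∖{p, r, s}
  {p, s}  = {s} ∪ {p}
  {p, q, s}  = {q, s} ∪ {p}
  [12 total]
Pass 3. New:
  {r}  = Ω∖{p, q, s}
  {p, q}  = {q} ∪ {p}
  {q, r}  = Ω∖{p, s}
  [15 total]
Pass 4: 1 new —
  {r, s}  = Ω∖{p, q}
  [16 total]
Pass 5: already closed under ᶜ and ∪.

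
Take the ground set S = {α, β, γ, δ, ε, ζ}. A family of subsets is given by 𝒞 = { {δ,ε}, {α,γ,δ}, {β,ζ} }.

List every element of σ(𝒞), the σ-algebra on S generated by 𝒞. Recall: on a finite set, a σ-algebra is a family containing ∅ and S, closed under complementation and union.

σ(𝒞) = { ∅, {δ}, {ε}, {α,γ}, {β,ζ}, {δ,ε}, {α,γ,δ}, {α,γ,ε}, {β,δ,ζ}, {β,ε,ζ}, {α,β,γ,ζ}, {α,γ,δ,ε}, {β,δ,ε,ζ}, {α,β,γ,δ,ζ}, {α,β,γ,ε,ζ}, S }

Check:
Start: 𝒞 ∪ {∅, S} = { ∅, {β,ζ}, {δ,ε}, {α,γ,δ}, S }.
Round 1 (5 new):
  {β,ε,ζ}  = complement {α,γ,δ}
  {α,β,γ,ζ}  = complement {δ,ε}
  {α,γ,δ,ε}  = complement {β,ζ}
  {β,δ,ε,ζ}  = {δ,ε} ∪ {β,ζ}
  {α,β,γ,δ,ζ}  = {α,γ,δ} ∪ {β,ζ}
  — 10 sets.
Round 2. New:
  {ε}  = complement {α,β,γ,δ,ζ}
  {α,γ}  = complement {β,δ,ε,ζ}
  {α,β,γ,ε,ζ}  = {β,ε,ζ} ∪ {α,β,γ,ζ}
  — 13 sets.
Round 3: 2 new —
  {δ}  = complement {α,β,γ,ε,ζ}
  {α,γ,ε}  = {α,γ} ∪ {ε}
  — 15 sets.
Round 4: 1 new —
  {β,δ,ζ}  = complement {α,γ,ε}
  — 16 sets.
Round 5: stable.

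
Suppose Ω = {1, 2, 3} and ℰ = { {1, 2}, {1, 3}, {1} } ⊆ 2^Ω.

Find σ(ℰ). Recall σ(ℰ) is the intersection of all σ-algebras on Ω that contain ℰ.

|σ(ℰ)| = 8.  σ(ℰ) = { {}, {1}, {2}, {3}, {1, 2}, {1, 3}, {2, 3}, Ω }

Working:
Initial family (5 sets): { {}, {1}, {1, 2}, {1, 3}, Ω }.
Pass 1: 3 new —
  {2}  = {1, 3}ᶜ
  {3}  = {1, 2}ᶜ
  {2, 3}  = {1}ᶜ
  (now 8)
Pass 2: closed — nothing new.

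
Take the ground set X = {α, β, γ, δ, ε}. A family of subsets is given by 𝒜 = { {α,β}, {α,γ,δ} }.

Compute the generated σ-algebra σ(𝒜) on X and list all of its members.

Answer: σ(𝒜) = { ∅, {α}, {β}, {ε}, {α,β}, {α,ε}, {β,ε}, {γ,δ}, {α,β,ε}, {α,γ,δ}, {β,γ,δ}, {γ,δ,ε}, {α,β,γ,δ}, {α,γ,δ,ε}, {β,γ,δ,ε}, X }

Derivation:
Seed the family with 𝒜 together with ∅ and X: { ∅, {α,β}, {α,γ,δ}, X }.
Iteration 1: +3 →
  {β,ε}  = ᶜ of {α,γ,δ}
  {γ,δ,ε}  = ᶜ of {α,β}
  {α,β,γ,δ}  = {α,β} ∪ {α,γ,δ}
  (now 7)
Iteration 2. New:
  {ε}  = ᶜ of {α,β,γ,δ}
  {α,β,ε}  = {β,ε} ∪ {α,β}
  {α,γ,δ,ε}  = {γ,δ,ε} ∪ {α,γ,δ}
  {β,γ,δ,ε}  = {β,ε} ∪ {γ,δ,ε}
  (now 11)
Iteration 3 adds 3:
  {α}  = ᶜ of {β,γ,δ,ε}
  {β}  = ᶜ of {α,γ,δ,ε}
  {γ,δ}  = ᶜ of {α,β,ε}
  (now 14)
Iteration 4. New:
  {α,ε}  = {ε} ∪ {α}
  {β,γ,δ}  = {γ,δ} ∪ {β}
  (now 16)
Iteration 5 adds nothing — fixpoint reached.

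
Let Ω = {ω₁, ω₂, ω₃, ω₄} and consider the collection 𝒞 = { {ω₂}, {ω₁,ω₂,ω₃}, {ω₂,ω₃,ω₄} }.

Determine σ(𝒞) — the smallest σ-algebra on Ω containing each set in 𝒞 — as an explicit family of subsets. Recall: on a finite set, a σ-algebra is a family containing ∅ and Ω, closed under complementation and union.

Take S₀ = 𝒞 ∪ {∅, Ω} = { {}, {ω₂}, {ω₁,ω₂,ω₃}, {ω₂,ω₃,ω₄}, Ω }.
Pass 1 (3 new):
  {ω₁}  = {ω₂,ω₃,ω₄}ᶜ
  {ω₄}  = {ω₁,ω₂,ω₃}ᶜ
  {ω₁,ω₃,ω₄}  = {ω₂}ᶜ
  [8 total]
Pass 2 (3 new):
  {ω₁,ω₂}  = {ω₂} ∪ {ω₁}
  {ω₁,ω₄}  = {ω₄} ∪ {ω₁}
  {ω₂,ω₄}  = {ω₄} ∪ {ω₂}
  [11 total]
Pass 3 (4 new):
  {ω₁,ω₃}  = {ω₂,ω₄}ᶜ
  {ω₂,ω₃}  = {ω₁,ω₄}ᶜ
  {ω₃,ω₄}  = {ω₁,ω₂}ᶜ
  {ω₁,ω₂,ω₄}  = {ω₁,ω₄} ∪ {ω₁,ω₂}
  [15 total]
Pass 4. New:
  {ω₃}  = {ω₁,ω₂,ω₄}ᶜ
  [16 total]
Pass 5: stable.

Therefore σ(𝒞) = { {}, {ω₁}, {ω₂}, {ω₃}, {ω₄}, {ω₁,ω₂}, {ω₁,ω₃}, {ω₁,ω₄}, {ω₂,ω₃}, {ω₂,ω₄}, {ω₃,ω₄}, {ω₁,ω₂,ω₃}, {ω₁,ω₂,ω₄}, {ω₁,ω₃,ω₄}, {ω₂,ω₃,ω₄}, Ω } (|σ(𝒞)| = 16).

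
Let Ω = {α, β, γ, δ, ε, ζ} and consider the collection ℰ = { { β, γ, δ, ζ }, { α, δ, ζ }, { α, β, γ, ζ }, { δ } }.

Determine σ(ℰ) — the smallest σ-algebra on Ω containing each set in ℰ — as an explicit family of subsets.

Begin from { ∅, { δ }, { α, δ, ζ }, { α, β, γ, ζ }, { β, γ, δ, ζ }, Ω } (that is, ℰ plus ∅ and Ω).
Round 1: 5 new —
  { α, ε }  = Ω∖{ β, γ, δ, ζ }
  { δ, ε }  = Ω∖{ α, β, γ, ζ }
  { β, γ, ε }  = Ω∖{ α, δ, ζ }
  { α, β, γ, δ, ζ }  = { β, γ, δ, ζ } ∪ { α, δ, ζ }
  { α, β, γ, ε, ζ }  = Ω∖{ δ }
Round 2: 6 new —
  { ε }  = Ω∖{ α, β, γ, δ, ζ }
  { α, δ, ε }  = { δ, ε } ∪ { α, ε }
  { α, β, γ, ε }  = { β, γ, ε } ∪ { α, ε }
  { α, δ, ε, ζ }  = { α, δ, ζ } ∪ { δ, ε }
  { β, γ, δ, ε }  = { δ, ε } ∪ { β, γ, ε }
  { β, γ, δ, ε, ζ }  = { δ, ε } ∪ { β, γ, δ, ζ }
Round 3. New:
  { α }  = Ω∖{ β, γ, δ, ε, ζ }
  { α, ζ }  = Ω∖{ β, γ, δ, ε }
  { β, γ }  = Ω∖{ α, δ, ε, ζ }
  { δ, ζ }  = Ω∖{ α, β, γ, ε }
  { β, γ, ζ }  = Ω∖{ α, δ, ε }
  { α, β, γ, δ, ε }  = { δ, ε } ∪ { α, β, γ, ε }
Round 4. New:
  { ζ }  = Ω∖{ α, β, γ, δ, ε }
  { α, δ }  = { α } ∪ { δ }
  { α, β, γ }  = { α } ∪ { β, γ }
  { α, ε, ζ }  = { α, ζ } ∪ { ε }
  { β, γ, δ }  = { β, γ } ∪ { δ }
  { δ, ε, ζ }  = { ε } ∪ { δ, ζ }
  { β, γ, ε, ζ }  = { β, γ, ζ } ∪ { ε }
Round 5: +2 →
  { ε, ζ }  = { ζ } ∪ { ε }
  { α, β, γ, δ }  = { α, β, γ } ∪ { β, γ, δ }
Round 6: already closed under ᶜ and ∪.

|σ(ℰ)| = 32.  σ(ℰ) = { ∅, { α }, { δ }, { ε }, { ζ }, { α, δ }, { α, ε }, { α, ζ }, { β, γ }, { δ, ε }, { δ, ζ }, { ε, ζ }, { α, β, γ }, { α, δ, ε }, { α, δ, ζ }, { α, ε, ζ }, { β, γ, δ }, { β, γ, ε }, { β, γ, ζ }, { δ, ε, ζ }, { α, β, γ, δ }, { α, β, γ, ε }, { α, β, γ, ζ }, { α, δ, ε, ζ }, { β, γ, δ, ε }, { β, γ, δ, ζ }, { β, γ, ε, ζ }, { α, β, γ, δ, ε }, { α, β, γ, δ, ζ }, { α, β, γ, ε, ζ }, { β, γ, δ, ε, ζ }, Ω }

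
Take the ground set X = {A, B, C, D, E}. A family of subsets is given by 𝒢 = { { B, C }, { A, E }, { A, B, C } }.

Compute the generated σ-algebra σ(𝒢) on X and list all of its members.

|σ(𝒢)| = 16.  σ(𝒢) = { ∅, { A }, { D }, { E }, { A, D }, { A, E }, { B, C }, { D, E }, { A, B, C }, { A, D, E }, { B, C, D }, { B, C, E }, { A, B, C, D }, { A, B, C, E }, { B, C, D, E }, X }

Working:
Begin from { ∅, { A, E }, { B, C }, { A, B, C }, X } (that is, 𝒢 plus ∅ and X).
Pass 1: 4 new —
  { D, E }  = X∖{ A, B, C }
  { A, D, E }  = X∖{ B, C }
  { B, C, D }  = X∖{ A, E }
  { A, B, C, E }  = { A, B, C } ∪ { A, E }
  [9 total]
Pass 2: +3 →
  { D }  = X∖{ A, B, C, E }
  { A, B, C, D }  = { A, B, C } ∪ { B, C, D }
  { B, C, D, E }  = { B, C, D } ∪ { D, E }
  [12 total]
Pass 3: +2 →
  { A }  = X∖{ B, C, D, E }
  { E }  = X∖{ A, B, C, D }
  [14 total]
Pass 4: 2 new —
  { A, D }  = { D } ∪ { A }
  { B, C, E }  = { B, C } ∪ { E }
  [16 total]
Pass 5: stable.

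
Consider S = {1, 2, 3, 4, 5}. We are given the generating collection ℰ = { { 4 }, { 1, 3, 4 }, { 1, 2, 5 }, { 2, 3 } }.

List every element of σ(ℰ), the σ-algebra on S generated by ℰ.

Begin from { {}, { 4 }, { 2, 3 }, { 1, 2, 5 }, { 1, 3, 4 }, S } (that is, ℰ plus ∅ and S).
Round 1 (7 new):
  { 2, 5 }  = ᶜ of { 1, 3, 4 }
  { 3, 4 }  = ᶜ of { 1, 2, 5 }
  { 1, 4, 5 }  = ᶜ of { 2, 3 }
  { 2, 3, 4 }  = { 2, 3 } ∪ { 4 }
  { 1, 2, 3, 4 }  = { 1, 3, 4 } ∪ { 2, 3 }
  { 1, 2, 3, 5 }  = ᶜ of { 4 }
  { 1, 2, 4, 5 }  = { 1, 2, 5 } ∪ { 4 }
  — 13 sets.
Round 2: 7 new —
  { 3 }  = ᶜ of { 1, 2, 4, 5 }
  { 5 }  = ᶜ of { 1, 2, 3, 4 }
  { 1, 5 }  = ᶜ of { 2, 3, 4 }
  { 2, 3, 5 }  = { 2, 5 } ∪ { 2, 3 }
  { 2, 4, 5 }  = { 2, 5 } ∪ { 4 }
  { 1, 3, 4, 5 }  = { 1, 4, 5 } ∪ { 3, 4 }
  { 2, 3, 4, 5 }  = { 2, 5 } ∪ { 3, 4 }
  — 20 sets.
Round 3 (8 new):
  { 1 }  = ᶜ of { 2, 3, 4, 5 }
  { 2 }  = ᶜ of { 1, 3, 4, 5 }
  { 1, 3 }  = ᶜ of { 2, 4, 5 }
  { 1, 4 }  = ᶜ of { 2, 3, 5 }
  { 3, 5 }  = { 5 } ∪ { 3 }
  { 4, 5 }  = { 5 } ∪ { 4 }
  { 1, 3, 5 }  = { 1, 5 } ∪ { 3 }
  { 3, 4, 5 }  = { 3, 4 } ∪ { 5 }
  — 28 sets.
Round 4: 4 new —
  { 1, 2 }  = ᶜ of { 3, 4, 5 }
  { 2, 4 }  = ᶜ of { 1, 3, 5 }
  { 1, 2, 3 }  = ᶜ of { 4, 5 }
  { 1, 2, 4 }  = ᶜ of { 3, 5 }
  — 32 sets.
Round 5 adds nothing — fixpoint reached.

Hence σ(ℰ) has 32 members: { {}, { 1 }, { 2 }, { 3 }, { 4 }, { 5 }, { 1, 2 }, { 1, 3 }, { 1, 4 }, { 1, 5 }, { 2, 3 }, { 2, 4 }, { 2, 5 }, { 3, 4 }, { 3, 5 }, { 4, 5 }, { 1, 2, 3 }, { 1, 2, 4 }, { 1, 2, 5 }, { 1, 3, 4 }, { 1, 3, 5 }, { 1, 4, 5 }, { 2, 3, 4 }, { 2, 3, 5 }, { 2, 4, 5 }, { 3, 4, 5 }, { 1, 2, 3, 4 }, { 1, 2, 3, 5 }, { 1, 2, 4, 5 }, { 1, 3, 4, 5 }, { 2, 3, 4, 5 }, S }.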